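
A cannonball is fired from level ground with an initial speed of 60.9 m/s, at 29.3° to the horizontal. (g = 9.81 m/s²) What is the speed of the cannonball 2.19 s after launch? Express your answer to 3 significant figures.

53.8 m/s

v_x = 60.9 cos 29.3° = 53.11 m/s (constant).
v_y(t) = 60.9 sin 29.3° − g t = 29.80 − 9.81 × 2.19 = 8.316 m/s.
Speed = √(v_x² + v_y²) = √(2821 + 69.16) = 53.8 m/s.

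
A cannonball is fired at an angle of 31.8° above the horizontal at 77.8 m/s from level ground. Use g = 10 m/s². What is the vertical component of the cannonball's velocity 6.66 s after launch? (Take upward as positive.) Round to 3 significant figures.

Initial vertical component: v_y0 = 77.8 sin 31.8° = 41.00 m/s.
v_y(t) = v_y0 − g t = 41.00 − 10 × 6.66 = -25.6 m/s.

-25.6 m/s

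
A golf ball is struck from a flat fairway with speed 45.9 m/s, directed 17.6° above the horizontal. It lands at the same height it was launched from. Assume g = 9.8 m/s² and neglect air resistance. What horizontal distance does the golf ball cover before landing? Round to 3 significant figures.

124 m

Components: v_x = 45.9 cos 17.6° = 43.75 m/s, v_y = 45.9 sin 17.6° = 13.88 m/s.
Time of flight (same landing height): t = 2 v_y / g = 2 × 13.88 / 9.8 = 2.833 s.
Range: R = v_x · t = 43.75 × 2.833 = 124 m.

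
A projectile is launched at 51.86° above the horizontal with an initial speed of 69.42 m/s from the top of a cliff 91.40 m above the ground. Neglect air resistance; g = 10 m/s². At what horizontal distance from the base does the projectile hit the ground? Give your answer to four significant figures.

Components: v_x = 69.42 cos 51.86° = 42.873 m/s, v_y = 69.42 sin 51.86° = 54.599 m/s.
Vertical: 0 = 91.40 + 54.599 t − ½(10) t² ⇒ 5.000 t² − 54.599 t − 91.40 = 0.
t = [54.599 + √(2981.1 + 1828.0)] / 10.00 = 12.395 s.
Horizontal: R = v_x · t = 42.873 × 12.395 = 531.4 m.

531.4 m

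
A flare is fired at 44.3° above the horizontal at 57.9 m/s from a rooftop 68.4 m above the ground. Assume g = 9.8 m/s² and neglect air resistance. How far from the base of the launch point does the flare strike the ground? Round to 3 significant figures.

Components: v_x = 57.9 cos 44.3° = 41.44 m/s, v_y = 57.9 sin 44.3° = 40.44 m/s.
Vertical: 0 = 68.4 + 40.44 t − ½(9.8) t² ⇒ 4.900 t² − 40.44 t − 68.4 = 0.
t = [40.44 + √(1635 + 1341)] / 9.800 = 9.693 s.
Horizontal: R = v_x · t = 41.44 × 9.693 = 402 m.

402 m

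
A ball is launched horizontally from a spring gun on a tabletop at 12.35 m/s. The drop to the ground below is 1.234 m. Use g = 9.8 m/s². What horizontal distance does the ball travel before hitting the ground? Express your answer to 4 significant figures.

Initial vertical velocity is zero, so the fall time comes from h = ½ g t²: t = √(2 × 1.234 / 9.8) = 0.50183 s.
Horizontal motion is uniform at 12.35 m/s, so x = 12.35 × 0.50183 = 6.198 m.

6.198 m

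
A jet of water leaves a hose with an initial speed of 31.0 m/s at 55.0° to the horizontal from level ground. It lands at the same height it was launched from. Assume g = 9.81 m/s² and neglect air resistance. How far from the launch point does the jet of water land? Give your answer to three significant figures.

92.1 m

For level ground, R = v₀² sin(2θ) / g.
sin(2 × 55.0°) = sin 110.0° = 0.9397.
R = (31.0)² × 0.9397 / 9.81 = 92.1 m.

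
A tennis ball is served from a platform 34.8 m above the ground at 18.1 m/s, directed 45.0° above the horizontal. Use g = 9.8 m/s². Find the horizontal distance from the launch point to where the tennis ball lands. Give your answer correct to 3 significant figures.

Components: v_x = 18.1 cos 45.0° = 12.80 m/s, v_y = 18.1 sin 45.0° = 12.80 m/s.
Vertical: 0 = 34.8 + 12.80 t − ½(9.8) t² ⇒ 4.900 t² − 12.80 t − 34.8 = 0.
t = [12.80 + √(163.8 + 682.1)] / 9.800 = 4.274 s.
Horizontal: R = v_x · t = 12.80 × 4.274 = 54.7 m.

54.7 m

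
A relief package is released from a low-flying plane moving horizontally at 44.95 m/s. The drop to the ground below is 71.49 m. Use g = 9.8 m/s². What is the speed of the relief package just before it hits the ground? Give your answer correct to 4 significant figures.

Fall time: t = √(2 × 71.49 / 9.8) = 3.8197 s.
At impact: v_x = 44.95 m/s (unchanged), v_y = g t = 9.8 × 3.8197 = 37.433 m/s.
Speed = √(v_x² + v_y²) = √(2020.5 + 1401.2) = 58.50 m/s.

58.50 m/s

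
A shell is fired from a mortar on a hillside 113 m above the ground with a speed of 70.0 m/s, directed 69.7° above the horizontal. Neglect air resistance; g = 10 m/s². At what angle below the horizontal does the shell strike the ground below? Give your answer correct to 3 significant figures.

v_x = 70.0 cos 69.7° = 24.29 m/s.
At impact |v_y| = √(v_y0² + 2 g h) = √(65.65² + 2×10×113) = 81.06 m/s.
Angle below horizontal = arctan(|v_y| / v_x) = arctan(81.06 / 24.29) = 73.3°.

73.3°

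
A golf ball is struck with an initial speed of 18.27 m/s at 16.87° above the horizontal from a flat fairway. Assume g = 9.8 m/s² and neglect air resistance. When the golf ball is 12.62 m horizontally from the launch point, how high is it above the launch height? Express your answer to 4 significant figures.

1.274 m

v_x = 18.27 cos 16.87° = 17.484 m/s, v_y0 = 18.27 sin 16.87° = 5.3020 m/s.
Time to reach x = 12.62 m: t = x / v_x = 12.62 / 17.484 = 0.72180 s.
y = v_y0 t − ½ g t² = 5.3020×0.72180 − 4.900×0.72180² = 1.274 m.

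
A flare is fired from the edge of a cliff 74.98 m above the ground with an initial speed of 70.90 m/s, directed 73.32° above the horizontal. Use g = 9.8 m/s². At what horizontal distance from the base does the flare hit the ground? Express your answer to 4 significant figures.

303.0 m

Components: v_x = 70.90 cos 73.32° = 20.350 m/s, v_y = 70.90 sin 73.32° = 67.917 m/s.
Vertical: 0 = 74.98 + 67.917 t − ½(9.8) t² ⇒ 4.900 t² − 67.917 t − 74.98 = 0.
t = [67.917 + √(4612.7 + 1469.6)] / 9.800 = 14.888 s.
Horizontal: R = v_x · t = 20.350 × 14.888 = 303.0 m.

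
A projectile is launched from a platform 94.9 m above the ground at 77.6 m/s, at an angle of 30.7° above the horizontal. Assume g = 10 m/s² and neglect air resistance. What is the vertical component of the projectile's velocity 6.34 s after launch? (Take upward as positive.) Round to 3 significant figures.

Initial vertical component: v_y0 = 77.6 sin 30.7° = 39.62 m/s.
v_y(t) = v_y0 − g t = 39.62 − 10 × 6.34 = -23.8 m/s.

-23.8 m/s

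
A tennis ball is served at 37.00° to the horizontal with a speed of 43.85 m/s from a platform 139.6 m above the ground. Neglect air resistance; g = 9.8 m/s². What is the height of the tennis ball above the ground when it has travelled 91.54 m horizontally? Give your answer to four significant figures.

175.1 m

v_x = 43.85 cos 37.00° = 35.020 m/s, v_y0 = 43.85 sin 37.00° = 26.390 m/s.
Time to reach x = 91.54 m: t = x / v_x = 91.54 / 35.020 = 2.6139 s.
y = 139.6 + v_y0 t − ½ g t² = 139.6 + 26.390×2.6139 − 4.900×2.6139² = 175.1 m.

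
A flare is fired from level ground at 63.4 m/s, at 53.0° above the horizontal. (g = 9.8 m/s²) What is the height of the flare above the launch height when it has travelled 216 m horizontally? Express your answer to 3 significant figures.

130 m

v_x = 63.4 cos 53.0° = 38.16 m/s, v_y0 = 63.4 sin 53.0° = 50.63 m/s.
Time to reach x = 216 m: t = x / v_x = 216 / 38.16 = 5.660 s.
y = v_y0 t − ½ g t² = 50.63×5.660 − 4.900×5.660² = 130 m.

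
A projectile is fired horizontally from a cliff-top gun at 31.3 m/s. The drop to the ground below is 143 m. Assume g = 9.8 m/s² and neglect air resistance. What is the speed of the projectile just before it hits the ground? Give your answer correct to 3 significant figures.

61.5 m/s

Fall time: t = √(2 × 143 / 9.8) = 5.402 s.
At impact: v_x = 31.3 m/s (unchanged), v_y = g t = 9.8 × 5.402 = 52.94 m/s.
Speed = √(v_x² + v_y²) = √(979.7 + 2803) = 61.5 m/s.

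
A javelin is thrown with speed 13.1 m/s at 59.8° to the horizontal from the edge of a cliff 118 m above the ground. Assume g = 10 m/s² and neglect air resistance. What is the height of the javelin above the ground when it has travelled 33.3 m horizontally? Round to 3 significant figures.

47.5 m

v_x = 13.1 cos 59.8° = 6.590 m/s, v_y0 = 13.1 sin 59.8° = 11.32 m/s.
Time to reach x = 33.3 m: t = x / v_x = 33.3 / 6.590 = 5.053 s.
y = 118 + v_y0 t − ½ g t² = 118 + 11.32×5.053 − 5.000×5.053² = 47.5 m.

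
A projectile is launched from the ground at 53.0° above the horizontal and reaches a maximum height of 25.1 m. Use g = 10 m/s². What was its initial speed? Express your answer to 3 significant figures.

28.1 m/s

At maximum height v_y = 0, so (v₀ sin θ)² = 2 g H.
v₀ sin 53.0° = √(2 × 10 × 25.1) = 22.41 m/s.
v₀ = 22.41 / sin 53.0° = 22.41 / 0.7986 = 28.1 m/s.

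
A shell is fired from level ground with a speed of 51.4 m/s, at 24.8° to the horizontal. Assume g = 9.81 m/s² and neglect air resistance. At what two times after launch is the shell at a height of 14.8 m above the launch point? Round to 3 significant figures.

v_y0 = 51.4 sin 24.8° = 21.56 m/s.
Set y = v_y0 t − ½ g t² = 14.8: 4.905 t² − 21.56 t + 14.8 = 0.
t = [21.56 ± √(464.8 − 290.4)] / 9.81 = (21.56 ± 13.21) / 9.81, giving t = 0.851 s or t = 3.54 s.
So the shell is at 14.8 m at t = 0.851 s (rising) and t = 3.54 s (falling).

0.851 s and 3.54 s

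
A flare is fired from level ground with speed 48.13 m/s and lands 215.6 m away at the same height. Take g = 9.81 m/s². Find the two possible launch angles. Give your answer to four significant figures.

32.96° and 57.04°

Level-ground range: R = v₀² sin(2θ)/g ⇒ sin 2θ = R g / v₀² = 215.6×9.81/48.13² = 0.9130.
2θ = arcsin(0.9130) = 65.923° or 180° − 65.923° = 114.077°.
So θ = 32.96° or θ = 57.04°.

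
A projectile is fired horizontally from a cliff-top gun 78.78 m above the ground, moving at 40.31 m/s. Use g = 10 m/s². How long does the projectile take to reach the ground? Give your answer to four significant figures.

3.969 s

The horizontal speed doesn't affect the fall. With v_y0 = 0, h = ½ g t².
t = √(2 × 78.78 / 10) = √15.756 = 3.969 s.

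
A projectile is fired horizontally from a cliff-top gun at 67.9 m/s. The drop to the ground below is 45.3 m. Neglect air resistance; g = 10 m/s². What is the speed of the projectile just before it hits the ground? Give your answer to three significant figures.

Fall time: t = √(2 × 45.3 / 10) = 3.010 s.
At impact: v_x = 67.9 m/s (unchanged), v_y = g t = 10 × 3.010 = 30.10 m/s.
Speed = √(v_x² + v_y²) = √(4610 + 906.0) = 74.3 m/s.

74.3 m/s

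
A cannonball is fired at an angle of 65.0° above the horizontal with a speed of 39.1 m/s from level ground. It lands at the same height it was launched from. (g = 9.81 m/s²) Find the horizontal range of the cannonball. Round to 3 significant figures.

Components: v_x = 39.1 cos 65.0° = 16.52 m/s, v_y = 39.1 sin 65.0° = 35.44 m/s.
Time of flight (same landing height): t = 2 v_y / g = 2 × 35.44 / 9.81 = 7.225 s.
Range: R = v_x · t = 16.52 × 7.225 = 119 m.

119 m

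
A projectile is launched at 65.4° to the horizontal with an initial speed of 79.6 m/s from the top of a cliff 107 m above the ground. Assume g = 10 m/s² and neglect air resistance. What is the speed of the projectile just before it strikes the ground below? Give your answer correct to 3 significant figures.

v_x = 79.6 cos 65.4° = 33.14 m/s is unchanged throughout.
For the vertical component, v_y² = v_y0² + 2 g h = (72.38)² + 2×10×107 = 7379, so |v_y| = 85.90 m/s.
Impact speed = √(v_x² + v_y²) = √(1098 + 7379) = 92.1 m/s.

92.1 m/s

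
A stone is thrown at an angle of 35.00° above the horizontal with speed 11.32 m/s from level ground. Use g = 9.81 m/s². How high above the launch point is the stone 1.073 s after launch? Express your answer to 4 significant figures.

v_y0 = 11.32 sin 35.00° = 6.4929 m/s.
y(t) = v_y0 t − ½ g t² = 6.4929×1.073 − 4.905×1.073² = 1.320 m.

1.320 m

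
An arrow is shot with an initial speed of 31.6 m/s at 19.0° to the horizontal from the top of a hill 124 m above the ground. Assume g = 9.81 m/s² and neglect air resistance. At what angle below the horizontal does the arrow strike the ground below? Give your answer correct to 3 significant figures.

59.3°

v_x = 31.6 cos 19.0° = 29.88 m/s.
At impact |v_y| = √(v_y0² + 2 g h) = √(10.29² + 2×9.81×124) = 50.39 m/s.
Angle below horizontal = arctan(|v_y| / v_x) = arctan(50.39 / 29.88) = 59.3°.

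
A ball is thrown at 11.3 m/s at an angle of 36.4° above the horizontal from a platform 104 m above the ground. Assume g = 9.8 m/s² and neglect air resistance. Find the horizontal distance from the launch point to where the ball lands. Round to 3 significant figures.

48.6 m

Components: v_x = 11.3 cos 36.4° = 9.095 m/s, v_y = 11.3 sin 36.4° = 6.706 m/s.
Vertical: 0 = 104 + 6.706 t − ½(9.8) t² ⇒ 4.900 t² − 6.706 t − 104 = 0.
t = [6.706 + √(44.97 + 2038)] / 9.800 = 5.341 s.
Horizontal: R = v_x · t = 9.095 × 5.341 = 48.6 m.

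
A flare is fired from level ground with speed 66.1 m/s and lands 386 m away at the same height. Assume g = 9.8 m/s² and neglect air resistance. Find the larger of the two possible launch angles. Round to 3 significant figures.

Level-ground range: R = v₀² sin(2θ)/g ⇒ sin 2θ = R g / v₀² = 386×9.8/66.1² = 0.8658.
2θ = arcsin(0.8658) = 59.97° or 180° − 59.97° = 120.03°.
So θ = 30.0° or θ = 60.0°.

60.0°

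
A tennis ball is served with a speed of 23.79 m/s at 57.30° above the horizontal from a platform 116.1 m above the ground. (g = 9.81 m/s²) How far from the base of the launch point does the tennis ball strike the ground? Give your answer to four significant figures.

Components: v_x = 23.79 cos 57.30° = 12.852 m/s, v_y = 23.79 sin 57.30° = 20.020 m/s.
Vertical: 0 = 116.1 + 20.020 t − ½(9.81) t² ⇒ 4.905 t² − 20.020 t − 116.1 = 0.
t = [20.020 + √(400.80 + 2277.9)] / 9.810 = 7.3166 s.
Horizontal: R = v_x · t = 12.852 × 7.3166 = 94.03 m.

94.03 m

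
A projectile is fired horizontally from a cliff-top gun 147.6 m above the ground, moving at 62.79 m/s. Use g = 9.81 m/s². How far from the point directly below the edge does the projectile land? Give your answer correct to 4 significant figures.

Initial vertical velocity is zero, so the fall time comes from h = ½ g t²: t = √(2 × 147.6 / 9.81) = 5.4856 s.
Horizontal motion is uniform at 62.79 m/s, so x = 62.79 × 5.4856 = 344.4 m.

344.4 m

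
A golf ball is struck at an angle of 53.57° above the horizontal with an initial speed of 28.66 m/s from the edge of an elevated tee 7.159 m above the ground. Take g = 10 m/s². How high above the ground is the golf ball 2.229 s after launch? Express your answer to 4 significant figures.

v_y0 = 28.66 sin 53.57° = 23.059 m/s.
y(t) = 7.159 + v_y0 t − ½ g t² = 7.159 + 23.059×2.229 − ½×10×2.229² = 33.72 m.

33.72 m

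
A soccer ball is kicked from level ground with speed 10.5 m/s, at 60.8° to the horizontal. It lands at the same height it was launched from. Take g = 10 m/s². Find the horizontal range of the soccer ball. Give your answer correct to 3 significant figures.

Components: v_x = 10.5 cos 60.8° = 5.123 m/s, v_y = 10.5 sin 60.8° = 9.166 m/s.
Time of flight (same landing height): t = 2 v_y / g = 2 × 9.166 / 10 = 1.833 s.
Range: R = v_x · t = 5.123 × 1.833 = 9.39 m.

9.39 m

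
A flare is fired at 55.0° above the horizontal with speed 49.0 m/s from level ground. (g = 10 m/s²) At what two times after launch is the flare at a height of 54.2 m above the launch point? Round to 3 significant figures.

1.72 s and 6.31 s

v_y0 = 49.0 sin 55.0° = 40.14 m/s.
Set y = v_y0 t − ½ g t² = 54.2: 5.000 t² − 40.14 t + 54.2 = 0.
t = [40.14 ± √(1611 − 1084)] / 10 = (40.14 ± 22.96) / 10, giving t = 1.72 s or t = 6.31 s.
So the flare is at 54.2 m at t = 1.72 s (rising) and t = 6.31 s (falling).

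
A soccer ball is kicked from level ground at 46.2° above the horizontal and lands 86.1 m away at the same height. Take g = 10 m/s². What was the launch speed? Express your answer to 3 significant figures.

29.4 m/s

On level ground, R = v₀² sin(2θ) / g, so v₀ = √(R g / sin 2θ).
sin(2 × 46.2°) = 0.9991.
v₀ = √(86.1 × 10 / 0.9991) = √861.8 = 29.4 m/s.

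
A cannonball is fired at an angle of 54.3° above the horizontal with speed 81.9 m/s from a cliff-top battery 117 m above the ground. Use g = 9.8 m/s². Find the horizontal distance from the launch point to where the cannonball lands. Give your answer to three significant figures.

724 m

Components: v_x = 81.9 cos 54.3° = 47.79 m/s, v_y = 81.9 sin 54.3° = 66.51 m/s.
Vertical: 0 = 117 + 66.51 t − ½(9.8) t² ⇒ 4.900 t² − 66.51 t − 117 = 0.
t = [66.51 + √(4424 + 2293)] / 9.800 = 15.15 s.
Horizontal: R = v_x · t = 47.79 × 15.15 = 724 m.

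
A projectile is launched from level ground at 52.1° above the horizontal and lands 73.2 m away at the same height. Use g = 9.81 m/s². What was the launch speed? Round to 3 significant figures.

27.2 m/s

On level ground, R = v₀² sin(2θ) / g, so v₀ = √(R g / sin 2θ).
sin(2 × 52.1°) = 0.9694.
v₀ = √(73.2 × 9.81 / 0.9694) = √740.8 = 27.2 m/s.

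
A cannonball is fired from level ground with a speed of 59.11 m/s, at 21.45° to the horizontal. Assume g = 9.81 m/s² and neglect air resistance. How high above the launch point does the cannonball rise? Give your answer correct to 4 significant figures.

Vertical component of launch velocity: v_y = 59.11 sin 21.45° = 21.616 m/s.
At the highest point the vertical velocity is zero, so v_y² = 2 g h_max.
h_max = (21.616)² / (2 × 9.81) = 467.25 / 19.62 = 23.81 m.

23.81 m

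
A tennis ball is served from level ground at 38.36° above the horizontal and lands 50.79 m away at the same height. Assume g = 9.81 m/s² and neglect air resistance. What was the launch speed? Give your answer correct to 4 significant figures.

On level ground, R = v₀² sin(2θ) / g, so v₀ = √(R g / sin 2θ).
sin(2 × 38.36°) = 0.9733.
v₀ = √(50.79 × 9.81 / 0.9733) = √511.92 = 22.63 m/s.

22.63 m/s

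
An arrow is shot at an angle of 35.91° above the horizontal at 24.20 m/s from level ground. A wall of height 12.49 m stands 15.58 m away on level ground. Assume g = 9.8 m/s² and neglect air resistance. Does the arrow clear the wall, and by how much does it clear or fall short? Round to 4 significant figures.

No — it falls 4.304 m short of clearing the wall.

v_x = 24.20 cos 35.91° = 19.601 m/s; v_y0 = 24.20 sin 35.91° = 14.194 m/s.
Time to reach the wall: t = 15.58 / 19.601 = 0.79486 s.
Height at that point: y = 14.194×0.79486 − 4.900×0.79486² = 8.1864 m.
That is 12.49 − 8.1864 = 4.304 m below the top of the wall, so the arrow does not clear it.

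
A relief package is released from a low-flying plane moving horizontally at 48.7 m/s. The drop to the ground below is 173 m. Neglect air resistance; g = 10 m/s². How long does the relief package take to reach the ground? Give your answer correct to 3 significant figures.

5.88 s

The horizontal speed doesn't affect the fall. With v_y0 = 0, h = ½ g t².
t = √(2 × 173 / 10) = √34.60 = 5.88 s.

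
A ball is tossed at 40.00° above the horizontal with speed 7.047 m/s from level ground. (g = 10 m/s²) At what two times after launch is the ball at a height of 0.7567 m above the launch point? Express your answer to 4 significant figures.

0.2209 s and 0.6850 s

v_y0 = 7.047 sin 40.00° = 4.5297 m/s.
Set y = v_y0 t − ½ g t² = 0.7567: 5.000 t² − 4.5297 t + 0.7567 = 0.
t = [4.5297 ± √(20.518 − 15.134)] / 10 = (4.5297 ± 2.3203) / 10, giving t = 0.2209 s or t = 0.6850 s.
So the ball is at 0.7567 m at t = 0.2209 s (rising) and t = 0.6850 s (falling).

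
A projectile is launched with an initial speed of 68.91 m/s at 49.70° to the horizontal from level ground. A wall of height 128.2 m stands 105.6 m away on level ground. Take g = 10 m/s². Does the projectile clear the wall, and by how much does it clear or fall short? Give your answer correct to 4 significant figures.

v_x = 68.91 cos 49.70° = 44.570 m/s; v_y0 = 68.91 sin 49.70° = 52.555 m/s.
Time to reach the wall: t = 105.6 / 44.570 = 2.3693 s.
Height at that point: y = 52.555×2.3693 − 5.000×2.3693² = 96.451 m.
That is 128.2 − 96.451 = 31.75 m below the top of the wall, so the projectile does not clear it.

No — it falls 31.75 m short of clearing the wall.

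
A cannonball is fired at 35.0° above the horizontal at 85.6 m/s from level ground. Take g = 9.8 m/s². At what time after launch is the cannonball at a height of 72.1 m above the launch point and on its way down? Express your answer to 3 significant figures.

v_y0 = 85.6 sin 35.0° = 49.10 m/s.
Set y = v_y0 t − ½ g t² = 72.1: 4.900 t² − 49.10 t + 72.1 = 0.
t = [49.10 ± √(2411 − 1413)] / 9.8 = (49.10 ± 31.59) / 9.8, giving t = 1.79 s or t = 8.23 s.
On the way down corresponds to the larger root: t = 8.23 s.

8.23 s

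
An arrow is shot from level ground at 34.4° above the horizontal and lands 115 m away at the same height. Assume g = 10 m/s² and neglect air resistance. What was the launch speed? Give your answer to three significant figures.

On level ground, R = v₀² sin(2θ) / g, so v₀ = √(R g / sin 2θ).
sin(2 × 34.4°) = 0.9323.
v₀ = √(115 × 10 / 0.9323) = √1234 = 35.1 m/s.

35.1 m/s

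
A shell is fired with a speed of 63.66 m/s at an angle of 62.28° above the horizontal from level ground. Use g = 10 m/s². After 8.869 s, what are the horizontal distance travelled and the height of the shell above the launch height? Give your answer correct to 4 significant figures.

v_x = 63.66 cos 62.28° = 29.612 m/s; v_y0 = 63.66 sin 62.28° = 56.354 m/s.
x = v_x t = 29.612 × 8.869 = 262.6 m.
y = v_y0 t − ½ g t² = 56.354×8.869 − 5.000×8.869² = 106.5 m.

x = 262.6 m, y = 106.5 m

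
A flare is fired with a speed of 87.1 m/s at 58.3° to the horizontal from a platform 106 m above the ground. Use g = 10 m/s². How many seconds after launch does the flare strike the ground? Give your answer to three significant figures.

Vertical component: v_y = 87.1 sin 58.3° = 74.11 m/s.
Taking up as positive with launch at y = 106 m, landing at y = 0: 0 = 106 + 74.11 t − ½(10) t².
Solving 5.000 t² − 74.11 t − 106 = 0 gives t = [74.11 + √(74.11² + 4·5.000·106)] / 10.00 = 16.1 s.

16.1 s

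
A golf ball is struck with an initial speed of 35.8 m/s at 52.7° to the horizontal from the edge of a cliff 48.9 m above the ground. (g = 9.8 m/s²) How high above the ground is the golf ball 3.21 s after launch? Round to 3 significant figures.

89.8 m

v_y0 = 35.8 sin 52.7° = 28.48 m/s.
y(t) = 48.9 + v_y0 t − ½ g t² = 48.9 + 28.48×3.21 − ½×9.8×3.21² = 89.8 m.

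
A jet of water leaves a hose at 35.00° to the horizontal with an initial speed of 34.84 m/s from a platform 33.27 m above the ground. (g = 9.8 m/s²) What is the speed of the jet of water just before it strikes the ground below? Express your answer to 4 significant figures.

43.20 m/s

v_x = 34.84 cos 35.00° = 28.539 m/s is unchanged throughout.
For the vertical component, v_y² = v_y0² + 2 g h = (19.983)² + 2×9.8×33.27 = 1051.4, so |v_y| = 32.425 m/s.
Impact speed = √(v_x² + v_y²) = √(814.47 + 1051.4) = 43.20 m/s.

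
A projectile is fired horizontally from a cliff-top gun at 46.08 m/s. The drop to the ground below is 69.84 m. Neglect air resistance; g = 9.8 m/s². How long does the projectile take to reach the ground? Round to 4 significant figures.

3.775 s

The horizontal speed doesn't affect the fall. With v_y0 = 0, h = ½ g t².
t = √(2 × 69.84 / 9.8) = √14.253 = 3.775 s.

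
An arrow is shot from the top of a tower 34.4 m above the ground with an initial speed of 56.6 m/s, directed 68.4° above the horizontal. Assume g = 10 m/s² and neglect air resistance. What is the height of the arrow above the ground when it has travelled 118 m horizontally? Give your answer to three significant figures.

v_x = 56.6 cos 68.4° = 20.84 m/s, v_y0 = 56.6 sin 68.4° = 52.63 m/s.
Time to reach x = 118 m: t = x / v_x = 118 / 20.84 = 5.662 s.
y = 34.4 + v_y0 t − ½ g t² = 34.4 + 52.63×5.662 − 5.000×5.662² = 172 m.

172 m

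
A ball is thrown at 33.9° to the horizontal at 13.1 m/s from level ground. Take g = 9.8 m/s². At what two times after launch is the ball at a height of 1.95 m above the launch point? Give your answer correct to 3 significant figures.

0.348 s and 1.14 s

v_y0 = 13.1 sin 33.9° = 7.306 m/s.
Set y = v_y0 t − ½ g t² = 1.95: 4.900 t² − 7.306 t + 1.95 = 0.
t = [7.306 ± √(53.38 − 38.22)] / 9.8 = (7.306 ± 3.894) / 9.8, giving t = 0.348 s or t = 1.14 s.
So the ball is at 1.95 m at t = 0.348 s (rising) and t = 1.14 s (falling).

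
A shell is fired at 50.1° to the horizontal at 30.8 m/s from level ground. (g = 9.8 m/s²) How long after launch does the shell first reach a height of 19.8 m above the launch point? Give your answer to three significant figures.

v_y0 = 30.8 sin 50.1° = 23.63 m/s.
Set y = v_y0 t − ½ g t² = 19.8: 4.900 t² − 23.63 t + 19.8 = 0.
t = [23.63 ± √(558.4 − 388.1)] / 9.8 = (23.63 ± 13.05) / 9.8, giving t = 1.08 s or t = 3.74 s.
The shell is on the way up at the first time, so t = 1.08 s.

1.08 s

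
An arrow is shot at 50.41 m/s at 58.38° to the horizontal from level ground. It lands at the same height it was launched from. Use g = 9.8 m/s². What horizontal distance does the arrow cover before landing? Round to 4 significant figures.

231.5 m

For level ground, R = v₀² sin(2θ) / g.
sin(2 × 58.38°) = sin 116.76° = 0.8929.
R = (50.41)² × 0.8929 / 9.8 = 231.5 m.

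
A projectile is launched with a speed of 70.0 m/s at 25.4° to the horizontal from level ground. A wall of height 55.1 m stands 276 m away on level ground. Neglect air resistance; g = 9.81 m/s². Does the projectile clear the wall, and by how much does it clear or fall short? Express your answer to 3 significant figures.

No — it falls 17.5 m short of clearing the wall.

v_x = 70.0 cos 25.4° = 63.23 m/s; v_y0 = 70.0 sin 25.4° = 30.03 m/s.
Time to reach the wall: t = 276 / 63.23 = 4.365 s.
Height at that point: y = 30.03×4.365 − 4.905×4.365² = 37.62 m.
That is 55.1 − 37.62 = 17.5 m below the top of the wall, so the projectile does not clear it.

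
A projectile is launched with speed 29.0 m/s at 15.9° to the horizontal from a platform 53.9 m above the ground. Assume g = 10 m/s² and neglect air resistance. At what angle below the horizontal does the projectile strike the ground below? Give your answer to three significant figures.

50.5°

v_x = 29.0 cos 15.9° = 27.89 m/s.
At impact |v_y| = √(v_y0² + 2 g h) = √(7.945² + 2×10×53.9) = 33.78 m/s.
Angle below horizontal = arctan(|v_y| / v_x) = arctan(33.78 / 27.89) = 50.5°.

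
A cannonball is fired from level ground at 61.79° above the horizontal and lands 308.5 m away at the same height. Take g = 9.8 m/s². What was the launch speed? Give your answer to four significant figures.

On level ground, R = v₀² sin(2θ) / g, so v₀ = √(R g / sin 2θ).
sin(2 × 61.79°) = 0.8331.
v₀ = √(308.5 × 9.8 / 0.8331) = √3629.0 = 60.24 m/s.

60.24 m/s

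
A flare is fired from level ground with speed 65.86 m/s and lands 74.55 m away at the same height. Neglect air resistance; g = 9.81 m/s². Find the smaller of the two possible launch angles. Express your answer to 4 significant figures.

4.853°

Level-ground range: R = v₀² sin(2θ)/g ⇒ sin 2θ = R g / v₀² = 74.55×9.81/65.86² = 0.1686.
2θ = arcsin(0.1686) = 9.7064° or 180° − 9.7064° = 170.2936°.
So θ = 4.853° or θ = 85.15°.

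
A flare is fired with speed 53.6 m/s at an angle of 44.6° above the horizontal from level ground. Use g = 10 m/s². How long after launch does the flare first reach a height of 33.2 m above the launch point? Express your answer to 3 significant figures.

1.02 s

v_y0 = 53.6 sin 44.6° = 37.64 m/s.
Set y = v_y0 t − ½ g t² = 33.2: 5.000 t² − 37.64 t + 33.2 = 0.
t = [37.64 ± √(1417 − 664.0)] / 10 = (37.64 ± 27.44) / 10, giving t = 1.02 s or t = 6.51 s.
The flare is on the way up at the first time, so t = 1.02 s.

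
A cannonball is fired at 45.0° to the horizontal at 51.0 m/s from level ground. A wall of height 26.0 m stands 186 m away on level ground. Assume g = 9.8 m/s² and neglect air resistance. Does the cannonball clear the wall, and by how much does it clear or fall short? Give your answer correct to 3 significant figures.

Yes — it clears the wall by 29.6 m.

v_x = 51.0 cos 45.0° = 36.06 m/s; v_y0 = 51.0 sin 45.0° = 36.06 m/s.
Time to reach the wall: t = 186 / 36.06 = 5.158 s.
Height at that point: y = 36.06×5.158 − 4.900×5.158² = 55.63 m.
That is 55.63 − 26.0 = 29.6 m above the top of the wall, so the cannonball clears it.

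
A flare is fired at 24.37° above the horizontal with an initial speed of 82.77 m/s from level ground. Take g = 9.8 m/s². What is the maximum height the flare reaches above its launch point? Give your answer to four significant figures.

Vertical component of launch velocity: v_y = 82.77 sin 24.37° = 34.153 m/s.
At the highest point the vertical velocity is zero, so v_y² = 2 g h_max.
h_max = (34.153)² / (2 × 9.8) = 1166.4 / 19.60 = 59.51 m.

59.51 m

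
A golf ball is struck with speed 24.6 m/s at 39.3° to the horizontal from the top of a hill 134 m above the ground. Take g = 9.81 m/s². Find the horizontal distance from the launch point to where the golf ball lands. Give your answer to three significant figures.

134 m

Components: v_x = 24.6 cos 39.3° = 19.04 m/s, v_y = 24.6 sin 39.3° = 15.58 m/s.
Vertical: 0 = 134 + 15.58 t − ½(9.81) t² ⇒ 4.905 t² − 15.58 t − 134 = 0.
t = [15.58 + √(242.7 + 2629)] / 9.810 = 7.051 s.
Horizontal: R = v_x · t = 19.04 × 7.051 = 134 m.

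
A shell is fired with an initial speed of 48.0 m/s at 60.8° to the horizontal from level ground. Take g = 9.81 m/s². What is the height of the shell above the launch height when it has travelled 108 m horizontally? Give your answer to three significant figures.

88.9 m

v_x = 48.0 cos 60.8° = 23.42 m/s, v_y0 = 48.0 sin 60.8° = 41.90 m/s.
Time to reach x = 108 m: t = x / v_x = 108 / 23.42 = 4.611 s.
y = v_y0 t − ½ g t² = 41.90×4.611 − 4.905×4.611² = 88.9 m.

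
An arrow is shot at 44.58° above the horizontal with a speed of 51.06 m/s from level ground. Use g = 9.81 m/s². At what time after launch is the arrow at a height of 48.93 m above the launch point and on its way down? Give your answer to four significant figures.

5.489 s

v_y0 = 51.06 sin 44.58° = 35.839 m/s.
Set y = v_y0 t − ½ g t² = 48.93: 4.905 t² − 35.839 t + 48.93 = 0.
t = [35.839 ± √(1284.4 − 960.01)] / 9.81 = (35.839 ± 18.011) / 9.81, giving t = 1.817 s or t = 5.489 s.
On the way down corresponds to the larger root: t = 5.489 s.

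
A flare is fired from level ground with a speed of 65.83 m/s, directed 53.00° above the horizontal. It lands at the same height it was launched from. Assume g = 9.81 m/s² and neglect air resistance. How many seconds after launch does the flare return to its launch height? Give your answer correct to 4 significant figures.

Vertical component: v_y = 65.83 sin 53.00° = 52.574 m/s.
For a projectile landing at launch height, time of flight is t = 2 v_y / g = 2 × 52.574 / 9.81 = 10.72 s.

10.72 s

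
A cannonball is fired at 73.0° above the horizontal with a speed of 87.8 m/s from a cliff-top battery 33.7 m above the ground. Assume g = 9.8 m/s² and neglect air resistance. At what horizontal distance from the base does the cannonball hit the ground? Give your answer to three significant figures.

450 m

Components: v_x = 87.8 cos 73.0° = 25.67 m/s, v_y = 87.8 sin 73.0° = 83.96 m/s.
Vertical: 0 = 33.7 + 83.96 t − ½(9.8) t² ⇒ 4.900 t² − 83.96 t − 33.7 = 0.
t = [83.96 + √(7049 + 660.5)] / 9.800 = 17.53 s.
Horizontal: R = v_x · t = 25.67 × 17.53 = 450 m.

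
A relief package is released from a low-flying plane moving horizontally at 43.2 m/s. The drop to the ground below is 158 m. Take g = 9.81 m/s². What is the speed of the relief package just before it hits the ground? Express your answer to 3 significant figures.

70.5 m/s

Fall time: t = √(2 × 158 / 9.81) = 5.676 s.
At impact: v_x = 43.2 m/s (unchanged), v_y = g t = 9.81 × 5.676 = 55.68 m/s.
Speed = √(v_x² + v_y²) = √(1866 + 3100) = 70.5 m/s.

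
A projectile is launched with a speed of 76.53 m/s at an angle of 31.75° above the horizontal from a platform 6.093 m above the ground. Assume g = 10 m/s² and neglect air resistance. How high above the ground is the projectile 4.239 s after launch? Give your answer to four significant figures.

86.96 m

v_y0 = 76.53 sin 31.75° = 40.271 m/s.
y(t) = 6.093 + v_y0 t − ½ g t² = 6.093 + 40.271×4.239 − ½×10×4.239² = 86.96 m.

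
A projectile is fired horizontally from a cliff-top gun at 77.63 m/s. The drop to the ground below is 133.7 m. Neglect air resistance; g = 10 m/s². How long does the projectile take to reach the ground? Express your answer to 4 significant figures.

5.171 s

The horizontal speed doesn't affect the fall. With v_y0 = 0, h = ½ g t².
t = √(2 × 133.7 / 10) = √26.740 = 5.171 s.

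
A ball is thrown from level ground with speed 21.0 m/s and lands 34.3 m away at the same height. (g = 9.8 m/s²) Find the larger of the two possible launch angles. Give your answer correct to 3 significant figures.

Level-ground range: R = v₀² sin(2θ)/g ⇒ sin 2θ = R g / v₀² = 34.3×9.8/21.0² = 0.7622.
2θ = arcsin(0.7622) = 49.66° or 180° − 49.66° = 130.34°.
So θ = 24.8° or θ = 65.2°.

65.2°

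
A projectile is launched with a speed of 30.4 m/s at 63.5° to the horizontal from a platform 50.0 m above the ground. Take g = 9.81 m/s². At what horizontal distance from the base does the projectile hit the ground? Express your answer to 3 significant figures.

95.0 m

Components: v_x = 30.4 cos 63.5° = 13.56 m/s, v_y = 30.4 sin 63.5° = 27.21 m/s.
Vertical: 0 = 50.0 + 27.21 t − ½(9.81) t² ⇒ 4.905 t² − 27.21 t − 50.0 = 0.
t = [27.21 + √(740.4 + 981.0)] / 9.810 = 7.003 s.
Horizontal: R = v_x · t = 13.56 × 7.003 = 95.0 m.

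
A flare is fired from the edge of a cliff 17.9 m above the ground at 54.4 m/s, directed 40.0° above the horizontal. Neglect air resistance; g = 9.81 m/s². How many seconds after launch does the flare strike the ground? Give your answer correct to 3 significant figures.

Vertical component: v_y = 54.4 sin 40.0° = 34.97 m/s.
Taking up as positive with launch at y = 17.9 m, landing at y = 0: 0 = 17.9 + 34.97 t − ½(9.81) t².
Solving 4.905 t² − 34.97 t − 17.9 = 0 gives t = [34.97 + √(34.97² + 4·4.905·17.9)] / 9.810 = 7.61 s.

7.61 s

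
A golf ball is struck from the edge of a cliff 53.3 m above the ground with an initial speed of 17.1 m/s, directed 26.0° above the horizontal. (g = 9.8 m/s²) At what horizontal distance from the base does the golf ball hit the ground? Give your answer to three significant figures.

63.8 m

Components: v_x = 17.1 cos 26.0° = 15.37 m/s, v_y = 17.1 sin 26.0° = 7.496 m/s.
Vertical: 0 = 53.3 + 7.496 t − ½(9.8) t² ⇒ 4.900 t² − 7.496 t − 53.3 = 0.
t = [7.496 + √(56.19 + 1045)] / 9.800 = 4.151 s.
Horizontal: R = v_x · t = 15.37 × 4.151 = 63.8 m.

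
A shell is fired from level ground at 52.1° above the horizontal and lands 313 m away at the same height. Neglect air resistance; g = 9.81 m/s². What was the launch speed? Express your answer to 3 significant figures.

On level ground, R = v₀² sin(2θ) / g, so v₀ = √(R g / sin 2θ).
sin(2 × 52.1°) = 0.9694.
v₀ = √(313 × 9.81 / 0.9694) = √3167 = 56.3 m/s.

56.3 m/s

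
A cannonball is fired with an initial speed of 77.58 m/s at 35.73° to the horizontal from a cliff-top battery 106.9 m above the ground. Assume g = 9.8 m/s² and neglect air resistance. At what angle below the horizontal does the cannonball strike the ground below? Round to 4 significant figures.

v_x = 77.58 cos 35.73° = 62.978 m/s.
At impact |v_y| = √(v_y0² + 2 g h) = √(45.304² + 2×9.8×106.9) = 64.403 m/s.
Angle below horizontal = arctan(|v_y| / v_x) = arctan(64.403 / 62.978) = 45.64°.

45.64°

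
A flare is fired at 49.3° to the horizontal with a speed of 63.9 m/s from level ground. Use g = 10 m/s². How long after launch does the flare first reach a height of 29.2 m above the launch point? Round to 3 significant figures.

v_y0 = 63.9 sin 49.3° = 48.44 m/s.
Set y = v_y0 t − ½ g t² = 29.2: 5.000 t² − 48.44 t + 29.2 = 0.
t = [48.44 ± √(2346 − 584.0)] / 10 = (48.44 ± 41.98) / 10, giving t = 0.646 s or t = 9.04 s.
The flare is on the way up at the first time, so t = 0.646 s.

0.646 s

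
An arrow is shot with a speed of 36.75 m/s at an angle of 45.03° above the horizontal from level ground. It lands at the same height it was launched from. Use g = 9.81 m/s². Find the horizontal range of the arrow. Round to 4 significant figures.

137.7 m

For level ground, R = v₀² sin(2θ) / g.
sin(2 × 45.03°) = sin 90.060° = 1.0000.
R = (36.75)² × 1.0000 / 9.81 = 137.7 m.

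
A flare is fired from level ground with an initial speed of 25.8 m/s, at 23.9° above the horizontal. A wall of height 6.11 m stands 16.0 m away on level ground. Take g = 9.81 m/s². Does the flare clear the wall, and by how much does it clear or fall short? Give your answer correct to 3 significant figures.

No — it falls 1.28 m short of clearing the wall.

v_x = 25.8 cos 23.9° = 23.59 m/s; v_y0 = 25.8 sin 23.9° = 10.45 m/s.
Time to reach the wall: t = 16.0 / 23.59 = 0.6783 s.
Height at that point: y = 10.45×0.6783 − 4.905×0.6783² = 4.831 m.
That is 6.11 − 4.831 = 1.28 m below the top of the wall, so the flare does not clear it.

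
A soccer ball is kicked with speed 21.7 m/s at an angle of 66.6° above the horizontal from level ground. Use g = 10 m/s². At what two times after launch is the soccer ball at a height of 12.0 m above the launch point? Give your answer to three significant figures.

v_y0 = 21.7 sin 66.6° = 19.92 m/s.
Set y = v_y0 t − ½ g t² = 12.0: 5.000 t² − 19.92 t + 12.0 = 0.
t = [19.92 ± √(396.8 − 240.0)] / 10 = (19.92 ± 12.52) / 10, giving t = 0.740 s or t = 3.24 s.
So the soccer ball is at 12.0 m at t = 0.740 s (rising) and t = 3.24 s (falling).

0.740 s and 3.24 s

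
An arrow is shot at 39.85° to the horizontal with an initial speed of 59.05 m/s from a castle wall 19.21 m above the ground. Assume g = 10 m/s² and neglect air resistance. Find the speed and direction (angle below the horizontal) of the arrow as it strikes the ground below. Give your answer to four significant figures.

v_x = 59.05 cos 39.85° = 45.334 m/s (constant).
|v_y| at impact = √((37.838)² + 2×10×19.21) = 42.614 m/s.
Speed = √(45.334² + 42.614²) = 62.22 m/s; angle = arctan(42.614/45.334) = 43.23° below horizontal.

62.22 m/s at 43.23° below the horizontal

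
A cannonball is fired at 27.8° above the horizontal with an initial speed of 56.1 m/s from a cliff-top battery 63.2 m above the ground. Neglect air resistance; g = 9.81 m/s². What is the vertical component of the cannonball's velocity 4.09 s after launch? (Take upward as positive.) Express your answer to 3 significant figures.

Initial vertical component: v_y0 = 56.1 sin 27.8° = 26.16 m/s.
v_y(t) = v_y0 − g t = 26.16 − 9.81 × 4.09 = -14.0 m/s.

-14.0 m/s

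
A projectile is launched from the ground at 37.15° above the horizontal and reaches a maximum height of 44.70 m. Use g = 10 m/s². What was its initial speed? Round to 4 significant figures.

At maximum height v_y = 0, so (v₀ sin θ)² = 2 g H.
v₀ sin 37.15° = √(2 × 10 × 44.70) = 29.900 m/s.
v₀ = 29.900 / sin 37.15° = 29.900 / 0.6039 = 49.51 m/s.

49.51 m/s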